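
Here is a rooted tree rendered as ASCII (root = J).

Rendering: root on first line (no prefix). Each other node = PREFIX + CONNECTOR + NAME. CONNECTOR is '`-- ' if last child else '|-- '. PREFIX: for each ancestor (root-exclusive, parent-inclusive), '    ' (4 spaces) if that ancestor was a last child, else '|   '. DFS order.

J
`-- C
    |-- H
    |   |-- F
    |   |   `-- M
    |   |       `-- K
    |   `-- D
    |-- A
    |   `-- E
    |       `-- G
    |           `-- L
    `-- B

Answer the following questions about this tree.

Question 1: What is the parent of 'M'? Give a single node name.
Answer: F

Derivation:
Scan adjacency: M appears as child of F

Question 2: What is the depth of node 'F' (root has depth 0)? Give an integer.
Path from root to F: J -> C -> H -> F
Depth = number of edges = 3

Answer: 3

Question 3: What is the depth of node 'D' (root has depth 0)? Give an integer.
Answer: 3

Derivation:
Path from root to D: J -> C -> H -> D
Depth = number of edges = 3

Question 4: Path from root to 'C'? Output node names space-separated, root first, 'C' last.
Walk down from root: J -> C

Answer: J C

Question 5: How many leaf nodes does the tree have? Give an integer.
Leaves (nodes with no children): B, D, K, L

Answer: 4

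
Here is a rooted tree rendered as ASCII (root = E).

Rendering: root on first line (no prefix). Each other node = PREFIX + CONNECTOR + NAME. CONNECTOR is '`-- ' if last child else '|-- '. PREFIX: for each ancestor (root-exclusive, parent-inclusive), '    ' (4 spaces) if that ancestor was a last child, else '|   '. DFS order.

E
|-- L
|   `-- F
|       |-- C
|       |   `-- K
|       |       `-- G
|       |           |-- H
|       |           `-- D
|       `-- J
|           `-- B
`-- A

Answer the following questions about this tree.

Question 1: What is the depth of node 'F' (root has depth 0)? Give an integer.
Answer: 2

Derivation:
Path from root to F: E -> L -> F
Depth = number of edges = 2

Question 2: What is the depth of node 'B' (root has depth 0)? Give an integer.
Path from root to B: E -> L -> F -> J -> B
Depth = number of edges = 4

Answer: 4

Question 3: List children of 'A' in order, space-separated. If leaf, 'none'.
Answer: none

Derivation:
Node A's children (from adjacency): (leaf)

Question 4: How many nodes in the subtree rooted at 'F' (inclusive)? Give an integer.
Answer: 8

Derivation:
Subtree rooted at F contains: B, C, D, F, G, H, J, K
Count = 8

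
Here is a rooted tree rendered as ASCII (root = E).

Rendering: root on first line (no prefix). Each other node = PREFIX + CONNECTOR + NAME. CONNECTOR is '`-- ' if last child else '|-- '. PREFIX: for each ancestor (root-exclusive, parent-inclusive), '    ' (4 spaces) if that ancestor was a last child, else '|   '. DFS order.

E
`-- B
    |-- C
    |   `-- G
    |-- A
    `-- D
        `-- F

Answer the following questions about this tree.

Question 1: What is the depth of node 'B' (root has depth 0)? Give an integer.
Answer: 1

Derivation:
Path from root to B: E -> B
Depth = number of edges = 1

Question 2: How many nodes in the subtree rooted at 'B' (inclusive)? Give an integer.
Subtree rooted at B contains: A, B, C, D, F, G
Count = 6

Answer: 6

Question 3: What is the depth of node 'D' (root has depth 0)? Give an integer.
Path from root to D: E -> B -> D
Depth = number of edges = 2

Answer: 2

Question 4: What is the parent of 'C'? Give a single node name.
Answer: B

Derivation:
Scan adjacency: C appears as child of B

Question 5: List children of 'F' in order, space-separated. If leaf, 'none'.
Node F's children (from adjacency): (leaf)

Answer: none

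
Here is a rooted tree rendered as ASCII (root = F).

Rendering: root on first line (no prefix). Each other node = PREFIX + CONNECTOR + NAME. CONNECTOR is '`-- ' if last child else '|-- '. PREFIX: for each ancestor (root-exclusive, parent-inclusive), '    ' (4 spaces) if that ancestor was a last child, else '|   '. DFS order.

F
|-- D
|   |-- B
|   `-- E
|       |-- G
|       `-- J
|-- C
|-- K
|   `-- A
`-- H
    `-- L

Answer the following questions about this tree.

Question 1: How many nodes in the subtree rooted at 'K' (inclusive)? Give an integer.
Answer: 2

Derivation:
Subtree rooted at K contains: A, K
Count = 2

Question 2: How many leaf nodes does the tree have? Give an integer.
Leaves (nodes with no children): A, B, C, G, J, L

Answer: 6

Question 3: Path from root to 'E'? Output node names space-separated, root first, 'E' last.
Walk down from root: F -> D -> E

Answer: F D E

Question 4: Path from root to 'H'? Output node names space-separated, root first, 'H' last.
Answer: F H

Derivation:
Walk down from root: F -> H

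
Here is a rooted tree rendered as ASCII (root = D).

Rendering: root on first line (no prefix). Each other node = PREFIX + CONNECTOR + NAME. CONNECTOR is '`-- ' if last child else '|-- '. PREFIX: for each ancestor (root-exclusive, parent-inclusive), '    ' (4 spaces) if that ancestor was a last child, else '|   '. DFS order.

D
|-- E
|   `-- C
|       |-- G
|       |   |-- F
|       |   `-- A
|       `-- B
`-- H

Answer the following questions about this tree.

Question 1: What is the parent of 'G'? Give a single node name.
Answer: C

Derivation:
Scan adjacency: G appears as child of C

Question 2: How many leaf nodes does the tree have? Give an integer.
Answer: 4

Derivation:
Leaves (nodes with no children): A, B, F, H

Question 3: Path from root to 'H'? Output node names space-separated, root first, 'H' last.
Answer: D H

Derivation:
Walk down from root: D -> H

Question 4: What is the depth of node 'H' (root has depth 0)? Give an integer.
Answer: 1

Derivation:
Path from root to H: D -> H
Depth = number of edges = 1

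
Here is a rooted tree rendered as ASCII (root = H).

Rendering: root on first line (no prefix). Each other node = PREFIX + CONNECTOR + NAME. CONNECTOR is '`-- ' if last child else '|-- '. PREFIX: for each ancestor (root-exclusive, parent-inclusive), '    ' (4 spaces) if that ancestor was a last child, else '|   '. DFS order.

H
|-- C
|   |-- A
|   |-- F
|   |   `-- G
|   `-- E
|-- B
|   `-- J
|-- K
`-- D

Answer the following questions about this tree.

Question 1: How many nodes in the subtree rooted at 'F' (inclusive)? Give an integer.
Answer: 2

Derivation:
Subtree rooted at F contains: F, G
Count = 2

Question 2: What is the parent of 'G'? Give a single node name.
Scan adjacency: G appears as child of F

Answer: F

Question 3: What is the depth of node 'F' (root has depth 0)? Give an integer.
Path from root to F: H -> C -> F
Depth = number of edges = 2

Answer: 2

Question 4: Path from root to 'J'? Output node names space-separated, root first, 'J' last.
Walk down from root: H -> B -> J

Answer: H B J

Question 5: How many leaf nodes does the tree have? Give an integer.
Answer: 6

Derivation:
Leaves (nodes with no children): A, D, E, G, J, K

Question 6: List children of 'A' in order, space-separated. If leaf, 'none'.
Node A's children (from adjacency): (leaf)

Answer: none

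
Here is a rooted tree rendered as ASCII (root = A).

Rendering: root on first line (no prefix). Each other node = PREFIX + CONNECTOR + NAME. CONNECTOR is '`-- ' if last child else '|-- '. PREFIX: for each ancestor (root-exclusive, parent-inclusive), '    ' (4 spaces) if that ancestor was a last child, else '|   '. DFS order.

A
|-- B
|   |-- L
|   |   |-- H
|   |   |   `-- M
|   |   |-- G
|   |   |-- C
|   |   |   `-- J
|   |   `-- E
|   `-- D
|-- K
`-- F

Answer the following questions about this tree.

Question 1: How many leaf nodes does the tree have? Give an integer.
Leaves (nodes with no children): D, E, F, G, J, K, M

Answer: 7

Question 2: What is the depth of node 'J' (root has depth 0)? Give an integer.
Path from root to J: A -> B -> L -> C -> J
Depth = number of edges = 4

Answer: 4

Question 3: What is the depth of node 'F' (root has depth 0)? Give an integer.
Answer: 1

Derivation:
Path from root to F: A -> F
Depth = number of edges = 1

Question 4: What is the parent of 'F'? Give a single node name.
Answer: A

Derivation:
Scan adjacency: F appears as child of A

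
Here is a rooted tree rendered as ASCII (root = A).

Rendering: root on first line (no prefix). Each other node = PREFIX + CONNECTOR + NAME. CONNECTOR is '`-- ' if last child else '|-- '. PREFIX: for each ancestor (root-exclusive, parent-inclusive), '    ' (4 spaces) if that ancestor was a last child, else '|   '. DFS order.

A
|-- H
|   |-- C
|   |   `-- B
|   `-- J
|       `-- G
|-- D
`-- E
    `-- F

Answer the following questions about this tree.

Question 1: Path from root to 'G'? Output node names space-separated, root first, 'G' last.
Walk down from root: A -> H -> J -> G

Answer: A H J G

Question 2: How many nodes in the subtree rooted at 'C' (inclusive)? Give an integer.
Subtree rooted at C contains: B, C
Count = 2

Answer: 2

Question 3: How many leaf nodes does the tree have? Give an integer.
Leaves (nodes with no children): B, D, F, G

Answer: 4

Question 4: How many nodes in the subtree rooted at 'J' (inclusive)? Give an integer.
Answer: 2

Derivation:
Subtree rooted at J contains: G, J
Count = 2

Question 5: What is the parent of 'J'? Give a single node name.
Answer: H

Derivation:
Scan adjacency: J appears as child of H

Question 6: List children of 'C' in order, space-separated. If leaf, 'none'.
Node C's children (from adjacency): B

Answer: B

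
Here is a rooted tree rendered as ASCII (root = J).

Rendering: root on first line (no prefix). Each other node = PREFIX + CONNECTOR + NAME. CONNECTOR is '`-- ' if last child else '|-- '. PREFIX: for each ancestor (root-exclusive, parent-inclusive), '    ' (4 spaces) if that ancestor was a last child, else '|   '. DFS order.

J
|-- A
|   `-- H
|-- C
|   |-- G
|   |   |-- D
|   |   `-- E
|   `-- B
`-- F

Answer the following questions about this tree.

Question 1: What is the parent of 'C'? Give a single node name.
Scan adjacency: C appears as child of J

Answer: J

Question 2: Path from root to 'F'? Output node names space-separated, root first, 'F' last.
Walk down from root: J -> F

Answer: J F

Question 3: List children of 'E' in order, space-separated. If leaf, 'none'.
Answer: none

Derivation:
Node E's children (from adjacency): (leaf)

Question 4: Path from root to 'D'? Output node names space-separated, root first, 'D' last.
Walk down from root: J -> C -> G -> D

Answer: J C G D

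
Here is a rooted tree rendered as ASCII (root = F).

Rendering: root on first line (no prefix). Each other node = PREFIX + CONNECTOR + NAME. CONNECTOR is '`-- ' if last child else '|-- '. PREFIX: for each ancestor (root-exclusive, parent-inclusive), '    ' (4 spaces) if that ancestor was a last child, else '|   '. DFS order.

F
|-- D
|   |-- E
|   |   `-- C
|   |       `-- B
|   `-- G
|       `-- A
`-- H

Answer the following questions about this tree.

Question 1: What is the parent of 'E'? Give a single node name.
Answer: D

Derivation:
Scan adjacency: E appears as child of D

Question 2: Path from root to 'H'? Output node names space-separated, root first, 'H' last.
Answer: F H

Derivation:
Walk down from root: F -> H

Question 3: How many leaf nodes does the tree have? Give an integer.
Answer: 3

Derivation:
Leaves (nodes with no children): A, B, H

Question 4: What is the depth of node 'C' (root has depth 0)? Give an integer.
Path from root to C: F -> D -> E -> C
Depth = number of edges = 3

Answer: 3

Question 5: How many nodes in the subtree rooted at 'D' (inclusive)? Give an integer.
Answer: 6

Derivation:
Subtree rooted at D contains: A, B, C, D, E, G
Count = 6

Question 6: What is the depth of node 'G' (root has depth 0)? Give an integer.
Answer: 2

Derivation:
Path from root to G: F -> D -> G
Depth = number of edges = 2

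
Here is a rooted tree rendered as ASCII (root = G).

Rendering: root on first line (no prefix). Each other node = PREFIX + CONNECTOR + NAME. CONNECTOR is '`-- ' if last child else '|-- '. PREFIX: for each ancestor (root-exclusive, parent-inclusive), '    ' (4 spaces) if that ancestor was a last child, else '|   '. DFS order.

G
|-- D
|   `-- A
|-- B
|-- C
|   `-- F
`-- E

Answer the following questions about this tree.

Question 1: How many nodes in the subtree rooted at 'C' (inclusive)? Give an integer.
Subtree rooted at C contains: C, F
Count = 2

Answer: 2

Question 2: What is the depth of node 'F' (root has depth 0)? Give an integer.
Path from root to F: G -> C -> F
Depth = number of edges = 2

Answer: 2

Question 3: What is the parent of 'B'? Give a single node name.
Scan adjacency: B appears as child of G

Answer: G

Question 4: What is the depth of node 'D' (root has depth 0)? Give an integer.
Answer: 1

Derivation:
Path from root to D: G -> D
Depth = number of edges = 1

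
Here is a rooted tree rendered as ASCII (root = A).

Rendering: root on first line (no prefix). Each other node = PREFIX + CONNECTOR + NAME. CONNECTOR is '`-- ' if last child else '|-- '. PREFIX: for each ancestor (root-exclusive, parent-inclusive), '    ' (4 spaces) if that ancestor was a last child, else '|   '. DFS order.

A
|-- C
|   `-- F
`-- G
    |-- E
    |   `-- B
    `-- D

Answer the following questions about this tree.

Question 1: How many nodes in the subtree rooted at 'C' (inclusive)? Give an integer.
Answer: 2

Derivation:
Subtree rooted at C contains: C, F
Count = 2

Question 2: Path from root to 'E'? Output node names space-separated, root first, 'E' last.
Walk down from root: A -> G -> E

Answer: A G E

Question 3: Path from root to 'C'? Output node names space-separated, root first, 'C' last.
Answer: A C

Derivation:
Walk down from root: A -> C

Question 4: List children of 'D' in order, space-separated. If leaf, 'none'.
Node D's children (from adjacency): (leaf)

Answer: none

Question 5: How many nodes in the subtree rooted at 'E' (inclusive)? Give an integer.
Answer: 2

Derivation:
Subtree rooted at E contains: B, E
Count = 2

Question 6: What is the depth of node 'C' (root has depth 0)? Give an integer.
Answer: 1

Derivation:
Path from root to C: A -> C
Depth = number of edges = 1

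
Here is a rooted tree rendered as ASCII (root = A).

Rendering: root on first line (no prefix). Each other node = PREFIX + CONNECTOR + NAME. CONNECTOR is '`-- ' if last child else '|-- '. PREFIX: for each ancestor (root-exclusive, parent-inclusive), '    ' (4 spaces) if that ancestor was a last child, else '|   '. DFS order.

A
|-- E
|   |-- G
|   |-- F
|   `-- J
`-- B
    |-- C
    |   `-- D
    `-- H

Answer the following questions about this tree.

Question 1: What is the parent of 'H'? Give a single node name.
Scan adjacency: H appears as child of B

Answer: B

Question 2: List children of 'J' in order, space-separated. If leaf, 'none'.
Node J's children (from adjacency): (leaf)

Answer: none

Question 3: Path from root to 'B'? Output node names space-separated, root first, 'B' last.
Answer: A B

Derivation:
Walk down from root: A -> B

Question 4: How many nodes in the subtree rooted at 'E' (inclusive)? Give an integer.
Answer: 4

Derivation:
Subtree rooted at E contains: E, F, G, J
Count = 4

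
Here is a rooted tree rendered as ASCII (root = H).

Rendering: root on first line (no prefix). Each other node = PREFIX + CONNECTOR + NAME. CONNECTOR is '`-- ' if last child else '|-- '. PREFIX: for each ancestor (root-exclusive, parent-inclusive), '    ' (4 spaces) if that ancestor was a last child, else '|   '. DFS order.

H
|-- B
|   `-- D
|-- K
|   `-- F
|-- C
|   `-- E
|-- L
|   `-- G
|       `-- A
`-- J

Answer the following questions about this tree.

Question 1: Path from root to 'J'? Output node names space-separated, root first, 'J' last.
Walk down from root: H -> J

Answer: H J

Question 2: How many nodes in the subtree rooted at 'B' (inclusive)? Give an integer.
Answer: 2

Derivation:
Subtree rooted at B contains: B, D
Count = 2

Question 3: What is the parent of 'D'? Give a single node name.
Scan adjacency: D appears as child of B

Answer: B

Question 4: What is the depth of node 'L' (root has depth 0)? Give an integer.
Answer: 1

Derivation:
Path from root to L: H -> L
Depth = number of edges = 1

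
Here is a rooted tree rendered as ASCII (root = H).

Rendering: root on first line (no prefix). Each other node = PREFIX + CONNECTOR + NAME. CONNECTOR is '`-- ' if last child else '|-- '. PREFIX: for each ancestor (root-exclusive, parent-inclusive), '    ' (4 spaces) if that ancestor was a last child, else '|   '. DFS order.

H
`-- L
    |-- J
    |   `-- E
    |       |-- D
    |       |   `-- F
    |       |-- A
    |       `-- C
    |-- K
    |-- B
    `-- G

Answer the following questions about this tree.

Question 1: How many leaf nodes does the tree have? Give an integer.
Leaves (nodes with no children): A, B, C, F, G, K

Answer: 6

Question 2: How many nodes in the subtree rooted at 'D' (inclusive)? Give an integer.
Subtree rooted at D contains: D, F
Count = 2

Answer: 2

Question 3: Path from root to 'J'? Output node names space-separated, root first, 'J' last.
Walk down from root: H -> L -> J

Answer: H L J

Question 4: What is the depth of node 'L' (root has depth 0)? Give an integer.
Path from root to L: H -> L
Depth = number of edges = 1

Answer: 1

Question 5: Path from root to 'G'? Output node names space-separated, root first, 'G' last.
Walk down from root: H -> L -> G

Answer: H L G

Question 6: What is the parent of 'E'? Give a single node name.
Answer: J

Derivation:
Scan adjacency: E appears as child of J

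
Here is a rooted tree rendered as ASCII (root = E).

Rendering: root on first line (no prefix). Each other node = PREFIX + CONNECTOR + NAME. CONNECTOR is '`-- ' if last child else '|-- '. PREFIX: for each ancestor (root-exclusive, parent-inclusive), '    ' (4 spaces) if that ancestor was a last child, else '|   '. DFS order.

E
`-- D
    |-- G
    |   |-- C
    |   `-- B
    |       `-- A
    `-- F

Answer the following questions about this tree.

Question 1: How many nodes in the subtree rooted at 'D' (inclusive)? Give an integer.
Answer: 6

Derivation:
Subtree rooted at D contains: A, B, C, D, F, G
Count = 6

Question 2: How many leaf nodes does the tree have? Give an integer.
Answer: 3

Derivation:
Leaves (nodes with no children): A, C, F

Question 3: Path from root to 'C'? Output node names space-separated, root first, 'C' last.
Answer: E D G C

Derivation:
Walk down from root: E -> D -> G -> C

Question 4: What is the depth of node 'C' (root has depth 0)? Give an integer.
Path from root to C: E -> D -> G -> C
Depth = number of edges = 3

Answer: 3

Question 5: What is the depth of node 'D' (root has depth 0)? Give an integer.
Path from root to D: E -> D
Depth = number of edges = 1

Answer: 1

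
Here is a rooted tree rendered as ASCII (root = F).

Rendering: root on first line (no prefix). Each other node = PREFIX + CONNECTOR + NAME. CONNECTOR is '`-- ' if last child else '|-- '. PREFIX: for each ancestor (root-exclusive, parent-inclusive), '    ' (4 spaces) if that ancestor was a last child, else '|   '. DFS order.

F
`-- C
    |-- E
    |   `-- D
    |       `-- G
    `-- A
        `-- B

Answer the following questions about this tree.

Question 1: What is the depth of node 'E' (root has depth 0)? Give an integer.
Path from root to E: F -> C -> E
Depth = number of edges = 2

Answer: 2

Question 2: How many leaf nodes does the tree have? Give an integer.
Leaves (nodes with no children): B, G

Answer: 2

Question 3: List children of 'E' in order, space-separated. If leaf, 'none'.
Node E's children (from adjacency): D

Answer: D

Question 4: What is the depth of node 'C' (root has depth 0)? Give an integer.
Path from root to C: F -> C
Depth = number of edges = 1

Answer: 1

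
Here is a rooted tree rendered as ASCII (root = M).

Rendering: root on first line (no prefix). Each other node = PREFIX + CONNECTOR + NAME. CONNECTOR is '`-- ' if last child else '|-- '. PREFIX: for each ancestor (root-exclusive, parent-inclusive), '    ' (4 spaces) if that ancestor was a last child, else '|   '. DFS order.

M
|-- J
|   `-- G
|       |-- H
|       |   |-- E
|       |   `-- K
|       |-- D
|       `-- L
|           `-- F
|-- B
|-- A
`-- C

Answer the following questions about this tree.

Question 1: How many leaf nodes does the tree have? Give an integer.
Leaves (nodes with no children): A, B, C, D, E, F, K

Answer: 7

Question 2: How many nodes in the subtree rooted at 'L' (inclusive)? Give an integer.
Answer: 2

Derivation:
Subtree rooted at L contains: F, L
Count = 2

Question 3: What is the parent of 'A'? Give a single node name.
Scan adjacency: A appears as child of M

Answer: M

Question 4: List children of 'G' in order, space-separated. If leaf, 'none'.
Answer: H D L

Derivation:
Node G's children (from adjacency): H, D, L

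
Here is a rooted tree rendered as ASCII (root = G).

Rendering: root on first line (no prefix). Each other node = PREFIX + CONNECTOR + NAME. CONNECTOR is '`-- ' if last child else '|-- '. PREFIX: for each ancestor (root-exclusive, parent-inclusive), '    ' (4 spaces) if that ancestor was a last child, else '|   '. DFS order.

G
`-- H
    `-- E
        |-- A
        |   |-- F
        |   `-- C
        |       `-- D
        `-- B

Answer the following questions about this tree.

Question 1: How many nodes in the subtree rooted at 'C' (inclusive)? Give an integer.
Answer: 2

Derivation:
Subtree rooted at C contains: C, D
Count = 2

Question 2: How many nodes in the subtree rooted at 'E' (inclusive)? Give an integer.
Answer: 6

Derivation:
Subtree rooted at E contains: A, B, C, D, E, F
Count = 6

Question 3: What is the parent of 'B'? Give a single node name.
Answer: E

Derivation:
Scan adjacency: B appears as child of E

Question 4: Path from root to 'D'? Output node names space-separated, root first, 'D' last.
Answer: G H E A C D

Derivation:
Walk down from root: G -> H -> E -> A -> C -> D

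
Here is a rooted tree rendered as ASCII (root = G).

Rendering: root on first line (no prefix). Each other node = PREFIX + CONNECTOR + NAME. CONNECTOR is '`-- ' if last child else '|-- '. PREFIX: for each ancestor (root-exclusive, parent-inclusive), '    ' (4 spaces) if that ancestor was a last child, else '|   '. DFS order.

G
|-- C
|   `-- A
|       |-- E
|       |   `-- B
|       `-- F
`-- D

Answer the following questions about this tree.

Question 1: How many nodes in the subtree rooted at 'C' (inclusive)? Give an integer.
Answer: 5

Derivation:
Subtree rooted at C contains: A, B, C, E, F
Count = 5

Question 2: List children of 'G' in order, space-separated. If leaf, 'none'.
Answer: C D

Derivation:
Node G's children (from adjacency): C, D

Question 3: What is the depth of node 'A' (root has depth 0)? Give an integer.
Path from root to A: G -> C -> A
Depth = number of edges = 2

Answer: 2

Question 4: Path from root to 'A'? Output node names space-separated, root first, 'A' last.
Answer: G C A

Derivation:
Walk down from root: G -> C -> A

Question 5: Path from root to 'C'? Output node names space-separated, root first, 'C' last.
Answer: G C

Derivation:
Walk down from root: G -> C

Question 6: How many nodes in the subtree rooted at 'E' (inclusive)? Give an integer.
Subtree rooted at E contains: B, E
Count = 2

Answer: 2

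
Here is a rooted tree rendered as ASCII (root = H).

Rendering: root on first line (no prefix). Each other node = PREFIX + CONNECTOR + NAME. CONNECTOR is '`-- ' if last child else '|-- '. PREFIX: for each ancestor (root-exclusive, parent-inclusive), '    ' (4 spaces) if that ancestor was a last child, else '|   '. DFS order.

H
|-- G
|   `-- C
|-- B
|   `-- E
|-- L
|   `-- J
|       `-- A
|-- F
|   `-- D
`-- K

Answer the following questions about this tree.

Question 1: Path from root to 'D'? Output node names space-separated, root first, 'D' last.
Answer: H F D

Derivation:
Walk down from root: H -> F -> D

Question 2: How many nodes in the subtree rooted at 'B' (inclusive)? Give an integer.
Answer: 2

Derivation:
Subtree rooted at B contains: B, E
Count = 2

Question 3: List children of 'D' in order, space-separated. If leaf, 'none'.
Node D's children (from adjacency): (leaf)

Answer: none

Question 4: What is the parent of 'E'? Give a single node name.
Scan adjacency: E appears as child of B

Answer: B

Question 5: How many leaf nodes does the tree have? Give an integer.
Answer: 5

Derivation:
Leaves (nodes with no children): A, C, D, E, K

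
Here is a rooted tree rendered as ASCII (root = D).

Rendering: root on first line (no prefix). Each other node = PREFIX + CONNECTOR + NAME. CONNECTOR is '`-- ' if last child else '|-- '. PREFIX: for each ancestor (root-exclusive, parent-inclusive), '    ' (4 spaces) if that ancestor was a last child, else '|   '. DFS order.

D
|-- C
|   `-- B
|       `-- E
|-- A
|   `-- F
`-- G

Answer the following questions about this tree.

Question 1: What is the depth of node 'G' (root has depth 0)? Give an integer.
Path from root to G: D -> G
Depth = number of edges = 1

Answer: 1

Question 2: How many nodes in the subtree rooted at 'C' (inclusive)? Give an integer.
Subtree rooted at C contains: B, C, E
Count = 3

Answer: 3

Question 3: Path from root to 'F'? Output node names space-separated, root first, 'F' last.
Walk down from root: D -> A -> F

Answer: D A F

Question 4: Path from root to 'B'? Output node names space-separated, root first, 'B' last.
Walk down from root: D -> C -> B

Answer: D C B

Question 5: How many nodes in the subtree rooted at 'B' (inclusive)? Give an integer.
Subtree rooted at B contains: B, E
Count = 2

Answer: 2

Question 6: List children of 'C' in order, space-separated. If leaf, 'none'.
Node C's children (from adjacency): B

Answer: B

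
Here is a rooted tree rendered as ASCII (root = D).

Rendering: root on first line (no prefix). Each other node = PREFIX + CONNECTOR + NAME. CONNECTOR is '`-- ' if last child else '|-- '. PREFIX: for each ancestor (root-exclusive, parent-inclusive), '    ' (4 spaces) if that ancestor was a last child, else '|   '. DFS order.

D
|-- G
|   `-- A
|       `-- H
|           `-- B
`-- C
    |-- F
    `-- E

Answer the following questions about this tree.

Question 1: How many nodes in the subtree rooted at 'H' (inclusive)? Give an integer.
Answer: 2

Derivation:
Subtree rooted at H contains: B, H
Count = 2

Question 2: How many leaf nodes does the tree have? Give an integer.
Leaves (nodes with no children): B, E, F

Answer: 3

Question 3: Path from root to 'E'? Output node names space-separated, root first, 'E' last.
Walk down from root: D -> C -> E

Answer: D C E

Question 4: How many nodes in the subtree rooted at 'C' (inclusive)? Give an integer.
Subtree rooted at C contains: C, E, F
Count = 3

Answer: 3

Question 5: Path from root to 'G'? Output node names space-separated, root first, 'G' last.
Answer: D G

Derivation:
Walk down from root: D -> G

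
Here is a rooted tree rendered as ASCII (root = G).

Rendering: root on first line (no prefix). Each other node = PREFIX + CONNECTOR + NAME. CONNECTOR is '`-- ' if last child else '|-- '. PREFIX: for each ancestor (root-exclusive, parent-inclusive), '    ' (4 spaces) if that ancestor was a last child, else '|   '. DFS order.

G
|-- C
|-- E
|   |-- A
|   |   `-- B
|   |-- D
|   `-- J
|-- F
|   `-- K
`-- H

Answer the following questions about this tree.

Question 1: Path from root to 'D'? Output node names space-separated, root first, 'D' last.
Answer: G E D

Derivation:
Walk down from root: G -> E -> D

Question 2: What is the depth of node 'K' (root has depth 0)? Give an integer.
Path from root to K: G -> F -> K
Depth = number of edges = 2

Answer: 2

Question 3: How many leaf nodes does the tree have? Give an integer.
Answer: 6

Derivation:
Leaves (nodes with no children): B, C, D, H, J, K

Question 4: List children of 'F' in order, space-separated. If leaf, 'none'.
Answer: K

Derivation:
Node F's children (from adjacency): K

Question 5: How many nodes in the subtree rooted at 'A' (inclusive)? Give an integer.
Answer: 2

Derivation:
Subtree rooted at A contains: A, B
Count = 2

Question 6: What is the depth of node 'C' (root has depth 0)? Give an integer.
Answer: 1

Derivation:
Path from root to C: G -> C
Depth = number of edges = 1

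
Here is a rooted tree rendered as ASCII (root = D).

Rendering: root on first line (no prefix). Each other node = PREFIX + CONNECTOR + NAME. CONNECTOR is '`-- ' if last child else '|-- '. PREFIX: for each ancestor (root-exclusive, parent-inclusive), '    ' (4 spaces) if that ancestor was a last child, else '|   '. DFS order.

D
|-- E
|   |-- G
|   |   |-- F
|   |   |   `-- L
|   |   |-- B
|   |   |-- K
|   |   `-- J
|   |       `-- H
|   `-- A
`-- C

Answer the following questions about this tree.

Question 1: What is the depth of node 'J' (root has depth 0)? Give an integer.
Answer: 3

Derivation:
Path from root to J: D -> E -> G -> J
Depth = number of edges = 3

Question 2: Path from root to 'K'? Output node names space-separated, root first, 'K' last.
Walk down from root: D -> E -> G -> K

Answer: D E G K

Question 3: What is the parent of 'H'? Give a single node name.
Scan adjacency: H appears as child of J

Answer: J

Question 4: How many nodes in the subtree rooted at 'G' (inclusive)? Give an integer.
Subtree rooted at G contains: B, F, G, H, J, K, L
Count = 7

Answer: 7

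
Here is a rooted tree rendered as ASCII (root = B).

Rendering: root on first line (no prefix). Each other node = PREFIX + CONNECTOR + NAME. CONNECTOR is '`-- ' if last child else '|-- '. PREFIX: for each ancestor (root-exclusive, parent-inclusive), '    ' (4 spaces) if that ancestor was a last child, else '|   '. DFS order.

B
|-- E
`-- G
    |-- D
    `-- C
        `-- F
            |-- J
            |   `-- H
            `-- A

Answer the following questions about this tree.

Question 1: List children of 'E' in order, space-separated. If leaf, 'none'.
Node E's children (from adjacency): (leaf)

Answer: none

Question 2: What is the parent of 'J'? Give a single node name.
Scan adjacency: J appears as child of F

Answer: F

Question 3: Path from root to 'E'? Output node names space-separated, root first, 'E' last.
Answer: B E

Derivation:
Walk down from root: B -> E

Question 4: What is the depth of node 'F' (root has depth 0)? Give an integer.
Answer: 3

Derivation:
Path from root to F: B -> G -> C -> F
Depth = number of edges = 3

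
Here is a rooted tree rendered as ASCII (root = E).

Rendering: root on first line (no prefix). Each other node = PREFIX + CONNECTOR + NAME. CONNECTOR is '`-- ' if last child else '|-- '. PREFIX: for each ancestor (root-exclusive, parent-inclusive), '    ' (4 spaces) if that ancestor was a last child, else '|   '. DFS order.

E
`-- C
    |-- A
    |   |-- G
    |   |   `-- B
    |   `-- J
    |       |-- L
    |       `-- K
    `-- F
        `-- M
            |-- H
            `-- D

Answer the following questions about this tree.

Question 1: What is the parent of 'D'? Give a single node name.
Scan adjacency: D appears as child of M

Answer: M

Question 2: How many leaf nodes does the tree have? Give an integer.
Answer: 5

Derivation:
Leaves (nodes with no children): B, D, H, K, L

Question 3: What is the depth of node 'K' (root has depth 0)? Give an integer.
Path from root to K: E -> C -> A -> J -> K
Depth = number of edges = 4

Answer: 4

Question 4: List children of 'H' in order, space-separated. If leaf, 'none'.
Answer: none

Derivation:
Node H's children (from adjacency): (leaf)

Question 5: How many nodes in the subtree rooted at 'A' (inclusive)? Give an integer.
Answer: 6

Derivation:
Subtree rooted at A contains: A, B, G, J, K, L
Count = 6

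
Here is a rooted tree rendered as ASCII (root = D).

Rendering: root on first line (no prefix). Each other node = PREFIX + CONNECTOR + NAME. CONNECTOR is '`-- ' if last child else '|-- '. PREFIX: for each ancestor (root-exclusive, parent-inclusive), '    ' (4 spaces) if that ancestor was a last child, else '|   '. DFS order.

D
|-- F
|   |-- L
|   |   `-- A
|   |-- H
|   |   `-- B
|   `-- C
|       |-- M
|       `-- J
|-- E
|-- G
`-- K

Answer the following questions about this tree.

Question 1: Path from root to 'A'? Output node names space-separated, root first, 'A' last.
Answer: D F L A

Derivation:
Walk down from root: D -> F -> L -> A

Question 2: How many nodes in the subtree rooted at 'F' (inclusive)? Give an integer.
Subtree rooted at F contains: A, B, C, F, H, J, L, M
Count = 8

Answer: 8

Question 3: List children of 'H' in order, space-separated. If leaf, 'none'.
Node H's children (from adjacency): B

Answer: B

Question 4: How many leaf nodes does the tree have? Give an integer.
Answer: 7

Derivation:
Leaves (nodes with no children): A, B, E, G, J, K, M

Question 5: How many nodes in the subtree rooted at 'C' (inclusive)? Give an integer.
Answer: 3

Derivation:
Subtree rooted at C contains: C, J, M
Count = 3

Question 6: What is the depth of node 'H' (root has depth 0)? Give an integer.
Path from root to H: D -> F -> H
Depth = number of edges = 2

Answer: 2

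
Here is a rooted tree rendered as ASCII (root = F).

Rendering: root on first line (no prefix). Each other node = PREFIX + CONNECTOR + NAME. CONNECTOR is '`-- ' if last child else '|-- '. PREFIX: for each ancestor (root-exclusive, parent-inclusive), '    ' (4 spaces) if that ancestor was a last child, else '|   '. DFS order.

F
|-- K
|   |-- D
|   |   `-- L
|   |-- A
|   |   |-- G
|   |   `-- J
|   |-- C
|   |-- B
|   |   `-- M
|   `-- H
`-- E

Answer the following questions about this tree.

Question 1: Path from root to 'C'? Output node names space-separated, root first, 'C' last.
Walk down from root: F -> K -> C

Answer: F K C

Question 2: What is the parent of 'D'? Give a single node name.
Scan adjacency: D appears as child of K

Answer: K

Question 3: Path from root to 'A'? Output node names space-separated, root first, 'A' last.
Walk down from root: F -> K -> A

Answer: F K A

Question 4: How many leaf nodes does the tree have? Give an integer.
Answer: 7

Derivation:
Leaves (nodes with no children): C, E, G, H, J, L, M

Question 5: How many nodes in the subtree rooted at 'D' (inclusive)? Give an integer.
Subtree rooted at D contains: D, L
Count = 2

Answer: 2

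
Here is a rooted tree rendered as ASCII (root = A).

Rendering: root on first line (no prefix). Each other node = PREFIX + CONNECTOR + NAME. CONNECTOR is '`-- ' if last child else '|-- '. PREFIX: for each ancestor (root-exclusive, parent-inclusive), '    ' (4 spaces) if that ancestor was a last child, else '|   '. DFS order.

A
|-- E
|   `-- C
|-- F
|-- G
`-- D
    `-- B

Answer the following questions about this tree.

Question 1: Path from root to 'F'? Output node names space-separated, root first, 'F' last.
Walk down from root: A -> F

Answer: A F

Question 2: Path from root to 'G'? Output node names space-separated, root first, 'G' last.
Walk down from root: A -> G

Answer: A G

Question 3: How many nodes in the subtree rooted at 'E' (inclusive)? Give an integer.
Answer: 2

Derivation:
Subtree rooted at E contains: C, E
Count = 2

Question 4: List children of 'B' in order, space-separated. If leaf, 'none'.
Node B's children (from adjacency): (leaf)

Answer: none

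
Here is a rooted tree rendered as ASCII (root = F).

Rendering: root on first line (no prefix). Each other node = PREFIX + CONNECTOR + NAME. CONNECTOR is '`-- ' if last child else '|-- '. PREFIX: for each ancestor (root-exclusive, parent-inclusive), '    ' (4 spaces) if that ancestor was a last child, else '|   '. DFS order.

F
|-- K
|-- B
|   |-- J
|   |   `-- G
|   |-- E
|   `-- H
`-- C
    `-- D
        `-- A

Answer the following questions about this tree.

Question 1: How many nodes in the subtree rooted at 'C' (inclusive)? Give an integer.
Answer: 3

Derivation:
Subtree rooted at C contains: A, C, D
Count = 3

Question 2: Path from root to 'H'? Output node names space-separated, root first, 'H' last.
Answer: F B H

Derivation:
Walk down from root: F -> B -> H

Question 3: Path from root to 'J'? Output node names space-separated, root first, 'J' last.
Answer: F B J

Derivation:
Walk down from root: F -> B -> J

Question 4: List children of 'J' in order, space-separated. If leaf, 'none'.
Answer: G

Derivation:
Node J's children (from adjacency): G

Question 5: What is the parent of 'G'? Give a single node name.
Answer: J

Derivation:
Scan adjacency: G appears as child of J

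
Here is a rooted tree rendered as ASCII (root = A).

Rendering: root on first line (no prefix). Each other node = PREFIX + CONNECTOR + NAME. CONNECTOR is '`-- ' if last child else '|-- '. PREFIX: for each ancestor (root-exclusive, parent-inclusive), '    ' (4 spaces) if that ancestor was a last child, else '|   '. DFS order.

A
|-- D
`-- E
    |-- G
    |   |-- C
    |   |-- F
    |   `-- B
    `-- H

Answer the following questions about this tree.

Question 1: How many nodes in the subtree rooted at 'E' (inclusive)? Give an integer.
Subtree rooted at E contains: B, C, E, F, G, H
Count = 6

Answer: 6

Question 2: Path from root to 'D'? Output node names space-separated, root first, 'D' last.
Walk down from root: A -> D

Answer: A D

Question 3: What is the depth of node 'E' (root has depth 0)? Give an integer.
Answer: 1

Derivation:
Path from root to E: A -> E
Depth = number of edges = 1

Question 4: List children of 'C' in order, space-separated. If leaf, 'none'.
Answer: none

Derivation:
Node C's children (from adjacency): (leaf)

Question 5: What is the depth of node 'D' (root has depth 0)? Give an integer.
Path from root to D: A -> D
Depth = number of edges = 1

Answer: 1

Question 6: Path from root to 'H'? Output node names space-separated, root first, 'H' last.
Answer: A E H

Derivation:
Walk down from root: A -> E -> H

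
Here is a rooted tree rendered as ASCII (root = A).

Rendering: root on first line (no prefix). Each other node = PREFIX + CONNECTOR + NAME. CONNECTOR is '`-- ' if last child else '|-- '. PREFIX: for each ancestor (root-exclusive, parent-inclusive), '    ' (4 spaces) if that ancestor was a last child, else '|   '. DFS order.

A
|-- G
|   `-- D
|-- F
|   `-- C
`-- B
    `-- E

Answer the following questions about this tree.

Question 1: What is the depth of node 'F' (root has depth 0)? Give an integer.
Path from root to F: A -> F
Depth = number of edges = 1

Answer: 1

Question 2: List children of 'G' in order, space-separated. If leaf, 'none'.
Node G's children (from adjacency): D

Answer: D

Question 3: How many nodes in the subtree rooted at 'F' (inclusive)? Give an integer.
Answer: 2

Derivation:
Subtree rooted at F contains: C, F
Count = 2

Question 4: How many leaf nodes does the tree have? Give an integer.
Answer: 3

Derivation:
Leaves (nodes with no children): C, D, E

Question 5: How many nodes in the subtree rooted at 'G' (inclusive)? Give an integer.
Answer: 2

Derivation:
Subtree rooted at G contains: D, G
Count = 2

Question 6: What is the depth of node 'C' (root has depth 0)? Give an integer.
Answer: 2

Derivation:
Path from root to C: A -> F -> C
Depth = number of edges = 2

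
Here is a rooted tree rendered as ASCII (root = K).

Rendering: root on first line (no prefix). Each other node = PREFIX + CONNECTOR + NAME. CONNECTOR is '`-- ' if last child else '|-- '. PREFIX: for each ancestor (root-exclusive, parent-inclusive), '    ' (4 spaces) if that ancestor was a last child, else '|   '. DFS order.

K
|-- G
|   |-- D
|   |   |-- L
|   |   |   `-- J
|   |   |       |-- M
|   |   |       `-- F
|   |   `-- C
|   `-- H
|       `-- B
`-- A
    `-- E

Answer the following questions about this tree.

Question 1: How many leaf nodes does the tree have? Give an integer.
Answer: 5

Derivation:
Leaves (nodes with no children): B, C, E, F, M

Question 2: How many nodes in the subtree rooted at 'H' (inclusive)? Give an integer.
Answer: 2

Derivation:
Subtree rooted at H contains: B, H
Count = 2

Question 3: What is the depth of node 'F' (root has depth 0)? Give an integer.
Answer: 5

Derivation:
Path from root to F: K -> G -> D -> L -> J -> F
Depth = number of edges = 5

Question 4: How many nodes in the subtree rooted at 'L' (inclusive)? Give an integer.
Answer: 4

Derivation:
Subtree rooted at L contains: F, J, L, M
Count = 4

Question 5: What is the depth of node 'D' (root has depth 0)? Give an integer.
Answer: 2

Derivation:
Path from root to D: K -> G -> D
Depth = number of edges = 2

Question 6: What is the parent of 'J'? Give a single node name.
Scan adjacency: J appears as child of L

Answer: L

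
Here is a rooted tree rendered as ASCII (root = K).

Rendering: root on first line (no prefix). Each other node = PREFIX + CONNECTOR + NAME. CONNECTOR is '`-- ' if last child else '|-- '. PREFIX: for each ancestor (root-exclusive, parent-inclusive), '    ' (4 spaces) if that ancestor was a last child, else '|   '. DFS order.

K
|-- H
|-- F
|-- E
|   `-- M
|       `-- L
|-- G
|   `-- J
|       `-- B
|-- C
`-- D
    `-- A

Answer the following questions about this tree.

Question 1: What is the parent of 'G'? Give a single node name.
Answer: K

Derivation:
Scan adjacency: G appears as child of K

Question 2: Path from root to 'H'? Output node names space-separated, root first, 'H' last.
Walk down from root: K -> H

Answer: K H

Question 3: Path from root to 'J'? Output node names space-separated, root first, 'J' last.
Answer: K G J

Derivation:
Walk down from root: K -> G -> J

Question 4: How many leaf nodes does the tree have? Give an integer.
Answer: 6

Derivation:
Leaves (nodes with no children): A, B, C, F, H, L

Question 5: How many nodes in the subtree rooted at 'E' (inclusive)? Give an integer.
Subtree rooted at E contains: E, L, M
Count = 3

Answer: 3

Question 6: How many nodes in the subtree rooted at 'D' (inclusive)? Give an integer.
Subtree rooted at D contains: A, D
Count = 2

Answer: 2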